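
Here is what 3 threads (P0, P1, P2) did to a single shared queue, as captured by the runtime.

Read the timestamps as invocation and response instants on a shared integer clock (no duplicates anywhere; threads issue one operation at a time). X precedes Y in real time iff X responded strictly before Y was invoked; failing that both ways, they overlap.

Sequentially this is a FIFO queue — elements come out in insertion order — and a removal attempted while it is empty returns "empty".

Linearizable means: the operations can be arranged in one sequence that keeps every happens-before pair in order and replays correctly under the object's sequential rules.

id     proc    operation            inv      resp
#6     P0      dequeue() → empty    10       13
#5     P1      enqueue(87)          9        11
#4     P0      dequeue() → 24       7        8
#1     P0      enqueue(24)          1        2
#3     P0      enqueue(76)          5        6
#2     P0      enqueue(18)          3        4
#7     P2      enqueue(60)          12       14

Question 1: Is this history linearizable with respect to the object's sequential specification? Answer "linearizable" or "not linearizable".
not linearizable

events 1..12 are fine; event 13 — the response of #6 at time 13 — makes the prefix non-linearizable
the 6 completed operations admit 2 real-time orders; each fails the queue replay
include/drop combinations of the 1 pending operation (#7) were all tried; none helps
for example #1, #2, #3, #4, #5, #6 (pending dropped) fails at step 6: #6 dequeue() → empty is not legal there
for example #1, #2, #3, #4, #6, #5 (pending dropped) fails at step 5: #6 dequeue() → empty is not legal there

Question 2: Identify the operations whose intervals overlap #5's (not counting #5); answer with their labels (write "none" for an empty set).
#6

#5 spans [9,11]: anything still running between times 9 and 11 counts as concurrent
#1 [1,2]: before
#2 [3,4]: before
#3 [5,6]: before
#4 [7,8]: before
#6 [10,13]: concurrent
#7 [12,14]: after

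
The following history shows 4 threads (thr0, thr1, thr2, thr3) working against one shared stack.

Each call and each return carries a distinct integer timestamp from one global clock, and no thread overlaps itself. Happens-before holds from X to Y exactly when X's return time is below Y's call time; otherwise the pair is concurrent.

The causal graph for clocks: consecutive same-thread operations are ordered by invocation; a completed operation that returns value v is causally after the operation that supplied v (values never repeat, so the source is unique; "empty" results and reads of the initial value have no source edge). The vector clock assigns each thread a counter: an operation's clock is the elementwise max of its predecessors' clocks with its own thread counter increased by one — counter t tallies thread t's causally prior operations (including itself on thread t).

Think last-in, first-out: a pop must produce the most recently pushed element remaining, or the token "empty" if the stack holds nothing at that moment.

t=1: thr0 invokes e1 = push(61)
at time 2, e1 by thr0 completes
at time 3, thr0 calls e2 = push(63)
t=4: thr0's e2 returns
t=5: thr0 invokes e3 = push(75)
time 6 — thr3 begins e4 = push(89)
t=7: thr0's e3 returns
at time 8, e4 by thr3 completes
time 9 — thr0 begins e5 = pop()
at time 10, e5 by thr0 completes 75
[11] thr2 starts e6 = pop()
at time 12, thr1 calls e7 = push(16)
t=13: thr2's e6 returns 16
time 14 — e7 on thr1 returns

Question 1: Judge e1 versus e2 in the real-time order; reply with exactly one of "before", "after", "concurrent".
before

e1 spans [1,2], e2 spans [3,4]
resp(e1)=2 < inv(e2)=3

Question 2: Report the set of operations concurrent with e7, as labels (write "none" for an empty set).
e6

overlap test against e7 [12,14]: concurrent iff the interval meets 12..14
e1 [1,2]: before
e2 [3,4]: before
e3 [5,7]: before
e4 [6,8]: before
e5 [9,10]: before
e6 [11,13]: concurrent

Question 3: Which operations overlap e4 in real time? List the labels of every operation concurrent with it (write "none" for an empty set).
e3

e4 runs from 6 to 8; window-overlapping ops are concurrent
e1 [1,2]: before
e2 [3,4]: before
e3 [5,7]: concurrent
e5 [9,10]: after
e6 [11,13]: after
e7 [12,14]: after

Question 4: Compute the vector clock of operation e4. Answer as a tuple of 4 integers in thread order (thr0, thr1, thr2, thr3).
(0, 0, 0, 1)

e4, invoked 6, has no incoming edges; only thr3's bump applies → (0, 0, 0, 1)
e7, invoked 12, has no incoming edges; only thr1's bump applies → (0, 1, 0, 0)
e1, invoked 1, has no incoming edges; only thr0's bump applies → (1, 0, 0, 0)
merge at e6 (invoked 11): VC(e7)=(0, 1, 0, 0), own-thread bump on thr2 → (0, 1, 1, 0)
merge at e2 (invoked 3): VC(e1)=(1, 0, 0, 0), own-thread bump on thr0 → (2, 0, 0, 0)
merge at e3 (invoked 5): VC(e2)=(2, 0, 0, 0), own-thread bump on thr0 → (3, 0, 0, 0)
merge at e5 (invoked 9): VC(e3)=(3, 0, 0, 0), own-thread bump on thr0 → (4, 0, 0, 0)
target: VC(e4) = (0, 0, 0, 1)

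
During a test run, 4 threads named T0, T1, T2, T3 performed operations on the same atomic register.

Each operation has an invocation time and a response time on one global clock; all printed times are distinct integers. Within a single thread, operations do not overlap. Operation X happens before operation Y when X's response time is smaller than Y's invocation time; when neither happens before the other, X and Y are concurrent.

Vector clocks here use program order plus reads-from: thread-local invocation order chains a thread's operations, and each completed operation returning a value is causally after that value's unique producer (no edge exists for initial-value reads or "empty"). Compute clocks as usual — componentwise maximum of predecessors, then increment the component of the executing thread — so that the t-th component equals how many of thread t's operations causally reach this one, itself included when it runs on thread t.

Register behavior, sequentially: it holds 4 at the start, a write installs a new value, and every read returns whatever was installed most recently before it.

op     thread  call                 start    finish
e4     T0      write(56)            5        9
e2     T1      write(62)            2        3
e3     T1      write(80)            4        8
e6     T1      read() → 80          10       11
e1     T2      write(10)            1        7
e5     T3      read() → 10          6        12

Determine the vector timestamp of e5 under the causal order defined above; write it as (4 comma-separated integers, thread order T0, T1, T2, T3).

(0, 0, 1, 1)

e1, invoked 1, has no incoming edges; only T2's bump applies → (0, 0, 1, 0)
e2, invoked 2, has no incoming edges; only T1's bump applies → (0, 1, 0, 0)
e4, invoked 5, has no incoming edges; only T0's bump applies → (1, 0, 0, 0)
invoked at 6, e5 merges VC(e1)=(0, 0, 1, 0) and bumps T3's slot → (0, 0, 1, 1)
invoked at 4, e3 merges VC(e2)=(0, 1, 0, 0) and bumps T1's slot → (0, 2, 0, 0)
invoked at 10, e6 merges VC(e3)=(0, 2, 0, 0) and bumps T1's slot → (0, 3, 0, 0)
target: VC(e5) = (0, 0, 1, 1)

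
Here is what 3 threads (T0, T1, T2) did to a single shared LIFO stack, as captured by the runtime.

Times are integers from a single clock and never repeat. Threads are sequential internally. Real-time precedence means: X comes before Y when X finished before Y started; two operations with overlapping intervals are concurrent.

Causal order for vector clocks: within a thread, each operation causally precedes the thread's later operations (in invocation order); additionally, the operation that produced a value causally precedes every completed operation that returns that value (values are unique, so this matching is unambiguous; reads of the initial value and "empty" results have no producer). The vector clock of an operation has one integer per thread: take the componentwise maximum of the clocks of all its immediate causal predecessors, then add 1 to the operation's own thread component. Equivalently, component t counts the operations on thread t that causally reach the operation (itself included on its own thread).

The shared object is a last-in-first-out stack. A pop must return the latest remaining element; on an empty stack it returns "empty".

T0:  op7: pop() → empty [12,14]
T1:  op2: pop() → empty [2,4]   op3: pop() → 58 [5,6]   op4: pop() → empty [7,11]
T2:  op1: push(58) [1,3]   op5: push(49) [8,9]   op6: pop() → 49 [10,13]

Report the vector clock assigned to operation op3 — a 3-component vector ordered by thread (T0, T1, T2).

no predecessors for op1 (invoked 1): T2 increments from zero → (0, 0, 1)
no predecessors for op2 (invoked 2): T1 increments from zero → (0, 1, 0)
no predecessors for op7 (invoked 12): T0 increments from zero → (1, 0, 0)
op5, invoked 8, takes VC(op1)=(0, 0, 1) under max, adds 1 for T2 → (0, 0, 2)
op6, invoked 10, takes VC(op5)=(0, 0, 2) under max, adds 1 for T2 → (0, 0, 3)
op3, invoked 5, takes VC(op1)=(0, 0, 1), VC(op2)=(0, 1, 0) under max, adds 1 for T1 → (0, 2, 1)
op4, invoked 7, takes VC(op3)=(0, 2, 1) under max, adds 1 for T1 → (0, 3, 1)
target: VC(op3) = (0, 2, 1)

(0, 2, 1)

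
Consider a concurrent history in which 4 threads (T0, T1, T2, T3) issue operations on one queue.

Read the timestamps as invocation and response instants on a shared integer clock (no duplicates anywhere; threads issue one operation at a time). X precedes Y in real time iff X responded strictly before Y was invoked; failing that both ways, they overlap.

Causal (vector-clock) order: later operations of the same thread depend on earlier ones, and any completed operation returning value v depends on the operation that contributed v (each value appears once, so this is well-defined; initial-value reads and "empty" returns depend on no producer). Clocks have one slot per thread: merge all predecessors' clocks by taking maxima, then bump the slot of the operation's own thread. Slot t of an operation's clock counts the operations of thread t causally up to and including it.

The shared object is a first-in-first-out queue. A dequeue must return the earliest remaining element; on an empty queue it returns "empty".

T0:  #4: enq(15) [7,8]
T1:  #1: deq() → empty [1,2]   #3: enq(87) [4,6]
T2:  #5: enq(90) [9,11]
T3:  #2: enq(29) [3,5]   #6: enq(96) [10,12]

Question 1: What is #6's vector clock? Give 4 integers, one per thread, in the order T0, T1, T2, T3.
Answer: (0, 0, 0, 2)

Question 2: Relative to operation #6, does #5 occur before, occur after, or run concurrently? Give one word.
Answer: concurrent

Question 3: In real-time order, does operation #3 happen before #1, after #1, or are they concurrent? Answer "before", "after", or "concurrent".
Answer: after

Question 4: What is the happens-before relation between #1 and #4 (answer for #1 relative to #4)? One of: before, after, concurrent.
Answer: before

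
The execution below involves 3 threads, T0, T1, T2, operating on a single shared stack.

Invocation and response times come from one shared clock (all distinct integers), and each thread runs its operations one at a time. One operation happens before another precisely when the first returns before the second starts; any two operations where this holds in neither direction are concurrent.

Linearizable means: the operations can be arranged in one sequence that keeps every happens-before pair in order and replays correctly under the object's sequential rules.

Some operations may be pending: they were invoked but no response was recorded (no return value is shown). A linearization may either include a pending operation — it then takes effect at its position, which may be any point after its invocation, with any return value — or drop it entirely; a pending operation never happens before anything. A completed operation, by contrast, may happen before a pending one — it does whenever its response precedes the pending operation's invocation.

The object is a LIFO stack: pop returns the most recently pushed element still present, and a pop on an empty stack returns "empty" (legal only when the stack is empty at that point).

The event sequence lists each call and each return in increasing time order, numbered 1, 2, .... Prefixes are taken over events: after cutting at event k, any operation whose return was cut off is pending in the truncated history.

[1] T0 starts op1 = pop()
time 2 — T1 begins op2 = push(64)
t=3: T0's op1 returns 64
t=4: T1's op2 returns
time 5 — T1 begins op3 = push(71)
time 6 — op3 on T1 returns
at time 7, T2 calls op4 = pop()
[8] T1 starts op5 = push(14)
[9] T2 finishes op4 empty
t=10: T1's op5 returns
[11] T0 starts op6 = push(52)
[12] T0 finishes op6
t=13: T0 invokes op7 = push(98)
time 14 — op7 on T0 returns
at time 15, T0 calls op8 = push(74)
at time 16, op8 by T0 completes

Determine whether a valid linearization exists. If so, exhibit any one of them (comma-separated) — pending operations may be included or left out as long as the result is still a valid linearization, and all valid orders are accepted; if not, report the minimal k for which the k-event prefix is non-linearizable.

cut after 8 events: linearizable; cut after 9 events (op4 responds, time 9): not linearizable
every one of the 2 real-time-consistent orders over 4 completed stack ops fails the sequential spec
no completion choice of the 1 pending operation (op5) rescues it — every subset was tried
for example op1, op2, op3, op4 (pending dropped) fails at step 1: op1 pop() → 64 is not legal there
for example op2, op1, op3, op4 (pending dropped) fails at step 4: op4 pop() → empty is not legal there

not linearizable — minimal violating prefix: 9 events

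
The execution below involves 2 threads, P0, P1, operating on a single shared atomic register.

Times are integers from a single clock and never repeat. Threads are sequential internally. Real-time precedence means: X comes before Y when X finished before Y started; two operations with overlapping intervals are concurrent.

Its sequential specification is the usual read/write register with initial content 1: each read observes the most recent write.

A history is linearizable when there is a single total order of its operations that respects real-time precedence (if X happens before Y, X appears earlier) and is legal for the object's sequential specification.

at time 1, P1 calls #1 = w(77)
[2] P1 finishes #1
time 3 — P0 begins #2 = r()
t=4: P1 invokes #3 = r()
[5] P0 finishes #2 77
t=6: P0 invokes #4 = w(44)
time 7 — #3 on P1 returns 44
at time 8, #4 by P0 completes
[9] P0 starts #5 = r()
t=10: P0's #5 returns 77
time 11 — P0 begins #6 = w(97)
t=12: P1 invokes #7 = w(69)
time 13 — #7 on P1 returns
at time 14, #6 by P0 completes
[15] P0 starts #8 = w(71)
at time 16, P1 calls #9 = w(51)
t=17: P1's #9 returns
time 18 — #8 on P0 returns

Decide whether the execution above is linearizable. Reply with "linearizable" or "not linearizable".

cut after 9 events: linearizable; cut after 10 events (#5 responds, time 10): not linearizable
5 completed operations, 3 real-time-consistent orders — every atomic register replay fails
take #1, #2, #3, #4, #5: step 3 already fails, because #3 r() → 44 cannot occur there
take #1, #2, #4, #3, #5: step 5 already fails, because #5 r() → 77 cannot occur there

not linearizable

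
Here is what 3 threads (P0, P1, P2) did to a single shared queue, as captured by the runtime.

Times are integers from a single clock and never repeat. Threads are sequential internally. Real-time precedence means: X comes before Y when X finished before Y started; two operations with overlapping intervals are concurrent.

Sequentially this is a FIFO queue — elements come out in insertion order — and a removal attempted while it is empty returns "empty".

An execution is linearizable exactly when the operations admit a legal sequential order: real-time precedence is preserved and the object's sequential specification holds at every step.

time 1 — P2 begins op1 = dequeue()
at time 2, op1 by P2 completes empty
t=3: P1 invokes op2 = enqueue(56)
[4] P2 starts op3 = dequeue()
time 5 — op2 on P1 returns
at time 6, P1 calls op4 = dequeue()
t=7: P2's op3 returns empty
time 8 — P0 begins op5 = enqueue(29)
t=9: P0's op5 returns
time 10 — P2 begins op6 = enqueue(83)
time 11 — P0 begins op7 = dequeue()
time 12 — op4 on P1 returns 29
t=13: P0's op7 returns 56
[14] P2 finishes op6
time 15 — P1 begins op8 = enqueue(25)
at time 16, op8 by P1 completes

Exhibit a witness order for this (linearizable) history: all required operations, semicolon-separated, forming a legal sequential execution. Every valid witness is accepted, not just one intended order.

op1; op3; op2; op5; op6; op7; op4; op8

after step 1 (op1 dequeue() → empty): queue <>
after step 2 (op3 dequeue() → empty): queue <>
after step 3 (op2 enqueue(56)): queue <56>
after step 4 (op5 enqueue(29)): queue <56,29>
after step 5 (op6 enqueue(83)): queue <56,29,83>
after step 6 (op7 dequeue() → 56): queue <29,83>
after step 7 (op4 dequeue() → 29): queue <83>
after step 8 (op8 enqueue(25)): queue <83,25>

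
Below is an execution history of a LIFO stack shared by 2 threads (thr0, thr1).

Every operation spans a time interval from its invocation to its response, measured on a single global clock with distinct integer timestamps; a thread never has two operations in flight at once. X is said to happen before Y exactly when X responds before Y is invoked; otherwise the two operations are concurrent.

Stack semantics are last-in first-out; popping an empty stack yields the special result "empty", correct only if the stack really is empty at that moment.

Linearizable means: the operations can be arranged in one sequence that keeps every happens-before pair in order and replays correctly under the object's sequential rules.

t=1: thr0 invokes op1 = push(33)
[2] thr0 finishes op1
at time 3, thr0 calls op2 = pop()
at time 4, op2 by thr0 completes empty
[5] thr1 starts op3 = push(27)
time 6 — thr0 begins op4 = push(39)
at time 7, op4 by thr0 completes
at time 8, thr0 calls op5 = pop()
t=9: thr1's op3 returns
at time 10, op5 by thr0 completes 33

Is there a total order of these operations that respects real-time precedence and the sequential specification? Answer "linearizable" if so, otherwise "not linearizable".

not linearizable

the violation lands at event 4, op2's response at time 4: events 1..3 linearize, events 1..4 do not
exhaustive check: the 2 completed LIFO stack ops admit one real-time order; illegal
e.g. op1, op2: illegal at step 2, since op2 pop() → empty cannot apply there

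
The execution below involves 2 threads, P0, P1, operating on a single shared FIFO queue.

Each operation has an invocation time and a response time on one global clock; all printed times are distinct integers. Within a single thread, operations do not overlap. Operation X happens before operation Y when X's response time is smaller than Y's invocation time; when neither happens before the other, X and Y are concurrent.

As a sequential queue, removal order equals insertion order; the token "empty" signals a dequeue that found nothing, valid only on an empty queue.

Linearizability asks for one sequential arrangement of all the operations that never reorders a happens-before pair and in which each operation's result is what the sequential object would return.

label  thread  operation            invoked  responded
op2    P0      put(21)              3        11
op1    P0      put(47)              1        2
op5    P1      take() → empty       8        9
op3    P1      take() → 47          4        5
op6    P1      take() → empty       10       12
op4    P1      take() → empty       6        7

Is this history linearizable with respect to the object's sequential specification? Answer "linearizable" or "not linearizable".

linearizable

witness order: op1, op3, op4, op5, op6, op2
after step 1 (op1 put(47)): queue <47>
after step 2 (op3 take() → 47): queue <>
after step 3 (op4 take() → empty): queue <>
after step 4 (op5 take() → empty): queue <>
after step 5 (op6 take() → empty): queue <>
after step 6 (op2 put(21)): queue <21>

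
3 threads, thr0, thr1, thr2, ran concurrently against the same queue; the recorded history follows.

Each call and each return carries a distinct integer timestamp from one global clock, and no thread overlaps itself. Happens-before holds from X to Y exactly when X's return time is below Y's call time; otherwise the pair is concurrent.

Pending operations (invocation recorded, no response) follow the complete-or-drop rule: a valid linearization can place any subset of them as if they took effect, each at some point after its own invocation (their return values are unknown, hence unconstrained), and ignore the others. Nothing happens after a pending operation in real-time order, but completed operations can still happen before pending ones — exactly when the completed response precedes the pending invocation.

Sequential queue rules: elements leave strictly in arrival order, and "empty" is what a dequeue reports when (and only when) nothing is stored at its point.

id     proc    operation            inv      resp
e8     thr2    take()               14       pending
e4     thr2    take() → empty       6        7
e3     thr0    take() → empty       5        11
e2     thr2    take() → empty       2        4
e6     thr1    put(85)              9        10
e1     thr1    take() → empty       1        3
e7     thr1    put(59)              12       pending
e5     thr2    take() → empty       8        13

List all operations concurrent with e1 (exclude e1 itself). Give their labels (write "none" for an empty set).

e1 spans [1,3]: anything still running between times 1 and 3 counts as concurrent
e2 [2,4]: concurrent
e3 [5,11]: after
e4 [6,7]: after
e5 [8,13]: after
e6 [9,10]: after
e7 [12,…): after
e8 [14,…): after

e2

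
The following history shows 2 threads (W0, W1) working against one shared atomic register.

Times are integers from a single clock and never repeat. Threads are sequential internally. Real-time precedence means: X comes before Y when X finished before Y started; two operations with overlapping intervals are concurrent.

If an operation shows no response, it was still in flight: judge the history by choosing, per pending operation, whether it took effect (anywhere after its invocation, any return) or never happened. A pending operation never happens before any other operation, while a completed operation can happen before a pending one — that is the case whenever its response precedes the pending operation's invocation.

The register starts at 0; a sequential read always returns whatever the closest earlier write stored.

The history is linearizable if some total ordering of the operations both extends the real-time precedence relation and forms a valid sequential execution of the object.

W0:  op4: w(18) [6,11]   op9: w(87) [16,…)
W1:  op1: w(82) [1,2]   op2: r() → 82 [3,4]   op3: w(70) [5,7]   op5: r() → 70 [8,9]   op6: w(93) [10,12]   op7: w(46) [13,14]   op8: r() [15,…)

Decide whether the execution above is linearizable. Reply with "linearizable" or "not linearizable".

linearizable

one valid linearization: op1, op2, op3, op5, op4, op6, op7
step 1: op1 w(82) — value 82
step 2: op2 r() → 82 — value 82
step 3: op3 w(70) — value 70
step 4: op5 r() → 70 — value 70
step 5: op4 w(18) — value 18
step 6: op6 w(93) — value 93
step 7: op7 w(46) — value 46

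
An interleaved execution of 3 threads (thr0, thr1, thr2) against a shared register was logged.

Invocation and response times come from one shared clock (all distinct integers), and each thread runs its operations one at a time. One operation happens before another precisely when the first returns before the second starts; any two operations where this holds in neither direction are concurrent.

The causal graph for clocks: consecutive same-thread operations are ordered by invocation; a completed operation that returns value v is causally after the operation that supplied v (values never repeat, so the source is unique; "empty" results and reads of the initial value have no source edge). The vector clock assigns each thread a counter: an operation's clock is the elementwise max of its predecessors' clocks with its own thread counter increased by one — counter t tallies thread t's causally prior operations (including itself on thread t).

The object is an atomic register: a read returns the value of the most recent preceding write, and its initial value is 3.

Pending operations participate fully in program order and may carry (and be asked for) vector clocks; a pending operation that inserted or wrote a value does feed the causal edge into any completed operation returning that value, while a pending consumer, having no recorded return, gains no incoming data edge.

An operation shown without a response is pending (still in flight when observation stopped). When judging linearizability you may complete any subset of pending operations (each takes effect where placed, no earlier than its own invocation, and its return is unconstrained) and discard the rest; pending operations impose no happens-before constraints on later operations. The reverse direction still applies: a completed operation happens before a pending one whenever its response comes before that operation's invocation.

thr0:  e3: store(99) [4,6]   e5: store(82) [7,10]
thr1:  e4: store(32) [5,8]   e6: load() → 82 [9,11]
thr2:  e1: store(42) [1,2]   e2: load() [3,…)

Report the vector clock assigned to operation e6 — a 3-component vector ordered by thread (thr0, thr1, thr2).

(2, 2, 0)

e1 (invocation 1): nothing precedes it; thr2's component alone gives (0, 0, 1)
e4 (invocation 5): nothing precedes it; thr1's component alone gives (0, 1, 0)
e3 (invocation 4): nothing precedes it; thr0's component alone gives (1, 0, 0)
VC(e2, invoked at 3): max of VC(e1)=(0, 0, 1), then +1 on thread thr2 → (0, 0, 2)
VC(e5, invoked at 7): max of VC(e3)=(1, 0, 0), then +1 on thread thr0 → (2, 0, 0)
VC(e6, invoked at 9): max of VC(e4)=(0, 1, 0), VC(e5)=(2, 0, 0), then +1 on thread thr1 → (2, 2, 0)
target: VC(e6) = (2, 2, 0)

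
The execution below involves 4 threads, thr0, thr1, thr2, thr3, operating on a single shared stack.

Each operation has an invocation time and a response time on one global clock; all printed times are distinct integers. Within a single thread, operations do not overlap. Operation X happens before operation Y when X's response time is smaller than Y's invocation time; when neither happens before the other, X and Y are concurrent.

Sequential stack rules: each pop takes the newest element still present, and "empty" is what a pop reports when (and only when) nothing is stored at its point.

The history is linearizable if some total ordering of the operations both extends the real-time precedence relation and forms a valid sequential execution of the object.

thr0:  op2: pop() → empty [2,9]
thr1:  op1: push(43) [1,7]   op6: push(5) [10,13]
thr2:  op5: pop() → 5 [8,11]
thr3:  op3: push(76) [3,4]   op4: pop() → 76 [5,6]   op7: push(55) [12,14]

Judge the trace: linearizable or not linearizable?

linearizable

a witness: op2, op1, op3, op4, op6, op5, op7
step 1: op2 pop() → empty — stack <>
step 2: op1 push(43) — stack <43>
step 3: op3 push(76) — stack <43,76>
step 4: op4 pop() → 76 — stack <43>
step 5: op6 push(5) — stack <43,5>
step 6: op5 pop() → 5 — stack <43>
step 7: op7 push(55) — stack <43,55>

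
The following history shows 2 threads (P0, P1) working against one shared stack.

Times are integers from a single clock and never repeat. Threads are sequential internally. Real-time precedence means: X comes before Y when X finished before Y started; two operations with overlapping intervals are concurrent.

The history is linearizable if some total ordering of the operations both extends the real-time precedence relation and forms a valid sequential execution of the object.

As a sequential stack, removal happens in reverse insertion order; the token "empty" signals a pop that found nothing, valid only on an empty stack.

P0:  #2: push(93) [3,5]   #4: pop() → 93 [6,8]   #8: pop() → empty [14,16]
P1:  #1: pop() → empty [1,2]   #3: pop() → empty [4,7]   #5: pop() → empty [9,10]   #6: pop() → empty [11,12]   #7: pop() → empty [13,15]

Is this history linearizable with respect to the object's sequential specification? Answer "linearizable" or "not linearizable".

linearizable

witness order: #1, #2, #4, #3, #5, #6, #7, #8
1. #1 pop() → empty, leaving stack <>
2. #2 push(93), leaving stack <93>
3. #4 pop() → 93, leaving stack <>
4. #3 pop() → empty, leaving stack <>
5. #5 pop() → empty, leaving stack <>
6. #6 pop() → empty, leaving stack <>
7. #7 pop() → empty, leaving stack <>
8. #8 pop() → empty, leaving stack <>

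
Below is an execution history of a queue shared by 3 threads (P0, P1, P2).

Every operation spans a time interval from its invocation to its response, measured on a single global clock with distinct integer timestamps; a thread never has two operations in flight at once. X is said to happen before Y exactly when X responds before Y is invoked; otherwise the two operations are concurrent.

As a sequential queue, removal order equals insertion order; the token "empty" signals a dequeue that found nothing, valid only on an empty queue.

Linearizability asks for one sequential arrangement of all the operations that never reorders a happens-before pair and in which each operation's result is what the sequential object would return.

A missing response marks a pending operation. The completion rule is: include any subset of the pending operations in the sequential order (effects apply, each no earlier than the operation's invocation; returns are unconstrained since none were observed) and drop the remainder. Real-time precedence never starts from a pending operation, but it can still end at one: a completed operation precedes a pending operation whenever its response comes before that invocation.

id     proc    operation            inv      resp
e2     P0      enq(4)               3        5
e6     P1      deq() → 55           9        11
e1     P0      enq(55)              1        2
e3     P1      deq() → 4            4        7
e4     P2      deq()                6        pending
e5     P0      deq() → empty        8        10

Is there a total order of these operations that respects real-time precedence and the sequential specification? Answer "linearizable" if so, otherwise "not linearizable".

already the first 11 events (up to e6's response at time 11) admit no linearization; the first 10 still do
checked exhaustively: 4 real-time-consistent orders of 5 completed operations, zero legal queue replays
every completion of the 1 pending operation (e4) was checked; none linearizes
e.g. e1, e2, e3, e5, e6 (pending dropped): illegal at step 3, since e3 deq() → 4 cannot apply there
e.g. e1, e2, e3, e6, e5 (pending dropped): illegal at step 3, since e3 deq() → 4 cannot apply there

not linearizable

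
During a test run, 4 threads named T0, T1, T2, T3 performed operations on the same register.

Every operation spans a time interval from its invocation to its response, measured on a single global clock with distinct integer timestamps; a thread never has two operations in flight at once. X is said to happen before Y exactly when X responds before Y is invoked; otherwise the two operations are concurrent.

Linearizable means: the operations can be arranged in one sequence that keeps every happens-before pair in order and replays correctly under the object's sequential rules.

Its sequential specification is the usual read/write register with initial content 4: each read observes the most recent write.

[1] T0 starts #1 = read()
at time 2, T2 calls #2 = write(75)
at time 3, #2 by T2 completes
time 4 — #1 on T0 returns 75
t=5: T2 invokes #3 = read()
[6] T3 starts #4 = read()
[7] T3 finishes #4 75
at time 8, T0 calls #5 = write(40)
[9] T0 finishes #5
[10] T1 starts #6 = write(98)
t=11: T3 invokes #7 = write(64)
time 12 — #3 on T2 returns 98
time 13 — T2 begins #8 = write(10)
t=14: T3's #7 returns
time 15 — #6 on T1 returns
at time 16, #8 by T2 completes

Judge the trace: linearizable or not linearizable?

linearizable

one valid linearization: #2, #1, #4, #5, #6, #3, #7, #8
1. #2 write(75), leaving value 75
2. #1 read() → 75, leaving value 75
3. #4 read() → 75, leaving value 75
4. #5 write(40), leaving value 40
5. #6 write(98), leaving value 98
6. #3 read() → 98, leaving value 98
7. #7 write(64), leaving value 64
8. #8 write(10), leaving value 10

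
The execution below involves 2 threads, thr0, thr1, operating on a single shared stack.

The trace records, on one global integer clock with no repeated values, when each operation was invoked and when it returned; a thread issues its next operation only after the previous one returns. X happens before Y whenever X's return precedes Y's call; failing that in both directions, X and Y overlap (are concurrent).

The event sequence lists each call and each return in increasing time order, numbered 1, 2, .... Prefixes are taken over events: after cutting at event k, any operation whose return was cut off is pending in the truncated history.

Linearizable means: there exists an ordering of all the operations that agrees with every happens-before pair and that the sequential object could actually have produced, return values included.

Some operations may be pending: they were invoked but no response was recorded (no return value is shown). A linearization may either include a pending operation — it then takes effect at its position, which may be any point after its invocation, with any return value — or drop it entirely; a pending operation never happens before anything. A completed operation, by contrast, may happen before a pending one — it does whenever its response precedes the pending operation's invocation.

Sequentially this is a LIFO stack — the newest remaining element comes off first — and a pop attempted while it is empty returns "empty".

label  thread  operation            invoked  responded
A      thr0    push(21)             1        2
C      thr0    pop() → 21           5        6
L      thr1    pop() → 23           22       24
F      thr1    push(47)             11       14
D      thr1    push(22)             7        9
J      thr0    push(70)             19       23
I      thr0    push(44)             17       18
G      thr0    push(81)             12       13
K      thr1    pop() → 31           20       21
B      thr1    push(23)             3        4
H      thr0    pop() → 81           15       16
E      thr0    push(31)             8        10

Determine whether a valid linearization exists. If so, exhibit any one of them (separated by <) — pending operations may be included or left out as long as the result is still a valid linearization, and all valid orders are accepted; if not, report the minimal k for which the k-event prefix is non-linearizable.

prefix check: 1..5 passes, 1..6 fails once C's time-6 response joins
one real-time candidate order over the 3 completed operations — the stack replay rejects it
take A, B, C: step 3 already fails, because C pop() → 21 cannot occur there

not linearizable — minimal violating prefix: 6 events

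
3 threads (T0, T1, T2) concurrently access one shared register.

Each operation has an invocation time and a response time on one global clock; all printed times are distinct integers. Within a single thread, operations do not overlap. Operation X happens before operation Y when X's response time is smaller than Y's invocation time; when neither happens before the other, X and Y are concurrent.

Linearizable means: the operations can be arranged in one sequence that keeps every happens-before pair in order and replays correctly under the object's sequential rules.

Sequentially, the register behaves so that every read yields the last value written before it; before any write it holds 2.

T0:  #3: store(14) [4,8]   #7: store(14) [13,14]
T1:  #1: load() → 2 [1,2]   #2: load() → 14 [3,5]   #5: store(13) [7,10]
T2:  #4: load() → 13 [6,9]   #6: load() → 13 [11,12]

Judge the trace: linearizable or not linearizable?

witness order: #1, #3, #2, #5, #4, #6, #7
1. #1 load() → 2, leaving value 2
2. #3 store(14), leaving value 14
3. #2 load() → 14, leaving value 14
4. #5 store(13), leaving value 13
5. #4 load() → 13, leaving value 13
6. #6 load() → 13, leaving value 13
7. #7 store(14), leaving value 14

linearizable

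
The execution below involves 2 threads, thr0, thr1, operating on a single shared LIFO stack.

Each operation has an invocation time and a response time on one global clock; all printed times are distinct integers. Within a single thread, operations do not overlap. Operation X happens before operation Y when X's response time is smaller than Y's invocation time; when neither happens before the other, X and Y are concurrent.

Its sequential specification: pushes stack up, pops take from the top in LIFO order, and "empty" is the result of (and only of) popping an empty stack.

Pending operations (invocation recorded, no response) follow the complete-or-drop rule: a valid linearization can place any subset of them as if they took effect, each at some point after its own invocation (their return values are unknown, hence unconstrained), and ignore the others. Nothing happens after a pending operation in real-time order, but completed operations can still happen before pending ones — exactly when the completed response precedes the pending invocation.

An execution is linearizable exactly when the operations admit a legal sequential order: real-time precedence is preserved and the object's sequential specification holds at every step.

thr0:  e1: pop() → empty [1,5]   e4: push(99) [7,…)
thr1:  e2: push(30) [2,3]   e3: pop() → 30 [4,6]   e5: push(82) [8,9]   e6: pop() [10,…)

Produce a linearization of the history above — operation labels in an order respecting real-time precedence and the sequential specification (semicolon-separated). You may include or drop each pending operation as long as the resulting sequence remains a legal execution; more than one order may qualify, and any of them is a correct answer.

e1; e2; e3; e4; e5

step 1: e1 pop() → empty — stack <>
step 2: e2 push(30) — stack <30>
step 3: e3 pop() → 30 — stack <>
step 4: e4 push(99) (pending, included) — stack <99>
step 5: e5 push(82) — stack <99,82>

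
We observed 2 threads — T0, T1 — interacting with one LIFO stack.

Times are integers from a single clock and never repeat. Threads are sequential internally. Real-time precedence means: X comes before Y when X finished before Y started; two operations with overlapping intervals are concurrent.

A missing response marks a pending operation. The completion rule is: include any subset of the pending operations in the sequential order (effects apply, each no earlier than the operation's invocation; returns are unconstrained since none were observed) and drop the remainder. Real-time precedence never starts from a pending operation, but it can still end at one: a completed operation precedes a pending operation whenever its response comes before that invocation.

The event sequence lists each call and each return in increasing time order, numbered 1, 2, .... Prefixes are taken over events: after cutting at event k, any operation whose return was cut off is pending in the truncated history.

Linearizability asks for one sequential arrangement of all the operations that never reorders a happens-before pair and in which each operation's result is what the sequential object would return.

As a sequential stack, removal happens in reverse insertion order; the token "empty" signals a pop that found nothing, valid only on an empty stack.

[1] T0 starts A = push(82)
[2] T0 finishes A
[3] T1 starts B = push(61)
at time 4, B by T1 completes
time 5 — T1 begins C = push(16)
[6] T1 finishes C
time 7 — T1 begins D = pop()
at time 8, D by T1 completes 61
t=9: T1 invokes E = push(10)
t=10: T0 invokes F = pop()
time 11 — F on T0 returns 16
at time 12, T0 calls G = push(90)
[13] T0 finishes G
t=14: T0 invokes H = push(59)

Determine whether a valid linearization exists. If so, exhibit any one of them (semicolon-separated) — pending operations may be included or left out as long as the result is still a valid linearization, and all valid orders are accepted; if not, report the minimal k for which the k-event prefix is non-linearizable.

events 1..7 are fine; event 8 — the response of D at time 8 — makes the prefix non-linearizable
one real-time candidate order over the 4 completed operations — the LIFO stack replay rejects it
e.g. A, B, C, D: illegal at step 4, since D pop() → 61 cannot apply there

not linearizable — minimal violating prefix: 8 events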